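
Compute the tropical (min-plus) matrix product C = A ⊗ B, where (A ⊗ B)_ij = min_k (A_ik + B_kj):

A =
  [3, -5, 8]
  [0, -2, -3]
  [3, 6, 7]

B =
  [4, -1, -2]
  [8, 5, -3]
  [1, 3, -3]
A ⊗ B =
  [3, 0, -8]
  [-2, -1, -6]
  [7, 2, 1]

Apply the min-plus product entry-by-entry:
  C[0][0] = min over k of (A[0][0] + B[0][0] = 3 + 4 = 7, A[0][1] + B[1][0] = -5 + 8 = 3, A[0][2] + B[2][0] = 8 + 1 = 9) = 3 (attained at k = 1)
  C[0][1] = min over k of (A[0][0] + B[0][1] = 3 + -1 = 2, A[0][1] + B[1][1] = -5 + 5 = 0, A[0][2] + B[2][1] = 8 + 3 = 11) = 0 (attained at k = 1)
  C[0][2] = min over k of (A[0][0] + B[0][2] = 3 + -2 = 1, A[0][1] + B[1][2] = -5 + -3 = -8, A[0][2] + B[2][2] = 8 + -3 = 5) = -8 (attained at k = 1)
  C[1][0] = min over k of (A[1][0] + B[0][0] = 0 + 4 = 4, A[1][1] + B[1][0] = -2 + 8 = 6, A[1][2] + B[2][0] = -3 + 1 = -2) = -2 (attained at k = 2)
  C[1][1] = min over k of (A[1][0] + B[0][1] = 0 + -1 = -1, A[1][1] + B[1][1] = -2 + 5 = 3, A[1][2] + B[2][1] = -3 + 3 = 0) = -1 (attained at k = 0)
  C[1][2] = min over k of (A[1][0] + B[0][2] = 0 + -2 = -2, A[1][1] + B[1][2] = -2 + -3 = -5, A[1][2] + B[2][2] = -3 + -3 = -6) = -6 (attained at k = 2)
  C[2][0] = min over k of (A[2][0] + B[0][0] = 3 + 4 = 7, A[2][1] + B[1][0] = 6 + 8 = 14, A[2][2] + B[2][0] = 7 + 1 = 8) = 7 (attained at k = 0)
  C[2][1] = min over k of (A[2][0] + B[0][1] = 3 + -1 = 2, A[2][1] + B[1][1] = 6 + 5 = 11, A[2][2] + B[2][1] = 7 + 3 = 10) = 2 (attained at k = 0)
  C[2][2] = min over k of (A[2][0] + B[0][2] = 3 + -2 = 1, A[2][1] + B[1][2] = 6 + -3 = 3, A[2][2] + B[2][2] = 7 + -3 = 4) = 1 (attained at k = 0)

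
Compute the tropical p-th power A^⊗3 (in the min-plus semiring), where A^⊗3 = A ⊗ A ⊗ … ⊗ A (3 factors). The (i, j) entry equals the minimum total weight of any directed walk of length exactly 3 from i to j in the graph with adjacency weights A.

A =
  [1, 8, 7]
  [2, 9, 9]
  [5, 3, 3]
A^⊗3 =
  [3, 10, 9]
  [4, 11, 10]
  [6, 9, 9]

Each entry (A^⊗3)_ij equals the minimum over all length-3 walks i = v_0 → v_1 → … → v_3 = j of Σ_t A[v_t][v_{t+1}]. For example, for (i, j) = (0, 2) we minimise over 9 possible intermediate vertex sequences; the minimum is 9, attained along the walk 0 → 0 → 0 → 2.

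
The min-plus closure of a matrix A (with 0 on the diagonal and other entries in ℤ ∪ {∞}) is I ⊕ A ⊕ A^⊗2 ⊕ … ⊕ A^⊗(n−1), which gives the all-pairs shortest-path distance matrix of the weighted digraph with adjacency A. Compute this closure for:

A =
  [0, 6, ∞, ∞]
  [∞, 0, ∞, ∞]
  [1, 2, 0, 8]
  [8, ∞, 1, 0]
Closure =
  [0, 6, ∞, ∞]
  [∞, 0, ∞, ∞]
  [1, 2, 0, 8]
  [2, 3, 1, 0]

This is the Floyd-Warshall all-pairs shortest-path computation. For each intermediate vertex k = 0, 1, …, 3, update dist[i][j] ← min(dist[i][j], dist[i][k] + dist[k][j]). The final matrix gives, for each (i, j), the minimum total weight of any directed path from i to j (possibly empty when i = j).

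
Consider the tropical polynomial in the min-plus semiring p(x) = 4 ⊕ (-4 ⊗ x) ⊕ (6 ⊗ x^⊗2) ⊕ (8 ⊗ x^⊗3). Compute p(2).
p(2) = -2

A tropical monomial a ⊗ x^⊗i evaluates to a + i · x. Evaluating each term at x = 2:
  Term 0 contributes 4 + 0 · 2 = 4
  Term 1 contributes -4 + 1 · 2 = -2
  Term 2 contributes 6 + 2 · 2 = 10
  Term 3 contributes 8 + 3 · 2 = 14
p(2) = ⊕ of these = min[4, -2, 10, 14] = -2.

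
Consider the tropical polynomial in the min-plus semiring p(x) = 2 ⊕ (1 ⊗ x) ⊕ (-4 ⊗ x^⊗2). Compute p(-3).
p(-3) = -10

A tropical monomial a ⊗ x^⊗i evaluates to a + i · x. Evaluating each term at x = -3:
  Term 0 contributes 2 + 0 · -3 = 2
  Term 1 contributes 1 + 1 · -3 = -2
  Term 2 contributes -4 + 2 · -3 = -10
p(-3) = ⊕ of these = min[2, -2, -10] = -10.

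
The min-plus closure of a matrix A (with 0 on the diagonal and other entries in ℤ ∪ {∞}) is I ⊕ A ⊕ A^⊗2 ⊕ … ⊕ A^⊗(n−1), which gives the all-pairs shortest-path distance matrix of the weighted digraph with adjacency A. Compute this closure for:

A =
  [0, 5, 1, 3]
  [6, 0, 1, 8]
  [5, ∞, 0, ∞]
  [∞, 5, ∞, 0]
Closure =
  [0, 5, 1, 3]
  [6, 0, 1, 8]
  [5, 10, 0, 8]
  [11, 5, 6, 0]

This is the Floyd-Warshall all-pairs shortest-path computation. For each intermediate vertex k = 0, 1, …, 3, update dist[i][j] ← min(dist[i][j], dist[i][k] + dist[k][j]). The final matrix gives, for each (i, j), the minimum total weight of any directed path from i to j (possibly empty when i = j).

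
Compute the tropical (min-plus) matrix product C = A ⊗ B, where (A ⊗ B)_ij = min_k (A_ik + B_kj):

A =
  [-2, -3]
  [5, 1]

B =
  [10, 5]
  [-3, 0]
A ⊗ B =
  [-6, -3]
  [-2, 1]

Apply the min-plus product entry-by-entry:
  C[0][0] = min over k of (A[0][0] + B[0][0] = -2 + 10 = 8, A[0][1] + B[1][0] = -3 + -3 = -6) = -6 (attained at k = 1)
  C[0][1] = min over k of (A[0][0] + B[0][1] = -2 + 5 = 3, A[0][1] + B[1][1] = -3 + 0 = -3) = -3 (attained at k = 1)
  C[1][0] = min over k of (A[1][0] + B[0][0] = 5 + 10 = 15, A[1][1] + B[1][0] = 1 + -3 = -2) = -2 (attained at k = 1)
  C[1][1] = min over k of (A[1][0] + B[0][1] = 5 + 5 = 10, A[1][1] + B[1][1] = 1 + 0 = 1) = 1 (attained at k = 1)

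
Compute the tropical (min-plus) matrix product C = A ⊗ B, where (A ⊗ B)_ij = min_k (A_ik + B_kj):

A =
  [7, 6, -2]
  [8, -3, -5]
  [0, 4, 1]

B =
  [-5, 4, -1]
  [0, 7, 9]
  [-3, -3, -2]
A ⊗ B =
  [-5, -5, -4]
  [-8, -8, -7]
  [-5, -2, -1]

Apply the min-plus product entry-by-entry:
  C[0][0] = min over k of (A[0][0] + B[0][0] = 7 + -5 = 2, A[0][1] + B[1][0] = 6 + 0 = 6, A[0][2] + B[2][0] = -2 + -3 = -5) = -5 (attained at k = 2)
  C[0][1] = min over k of (A[0][0] + B[0][1] = 7 + 4 = 11, A[0][1] + B[1][1] = 6 + 7 = 13, A[0][2] + B[2][1] = -2 + -3 = -5) = -5 (attained at k = 2)
  C[0][2] = min over k of (A[0][0] + B[0][2] = 7 + -1 = 6, A[0][1] + B[1][2] = 6 + 9 = 15, A[0][2] + B[2][2] = -2 + -2 = -4) = -4 (attained at k = 2)
  C[1][0] = min over k of (A[1][0] + B[0][0] = 8 + -5 = 3, A[1][1] + B[1][0] = -3 + 0 = -3, A[1][2] + B[2][0] = -5 + -3 = -8) = -8 (attained at k = 2)
  C[1][1] = min over k of (A[1][0] + B[0][1] = 8 + 4 = 12, A[1][1] + B[1][1] = -3 + 7 = 4, A[1][2] + B[2][1] = -5 + -3 = -8) = -8 (attained at k = 2)
  C[1][2] = min over k of (A[1][0] + B[0][2] = 8 + -1 = 7, A[1][1] + B[1][2] = -3 + 9 = 6, A[1][2] + B[2][2] = -5 + -2 = -7) = -7 (attained at k = 2)
  C[2][0] = min over k of (A[2][0] + B[0][0] = 0 + -5 = -5, A[2][1] + B[1][0] = 4 + 0 = 4, A[2][2] + B[2][0] = 1 + -3 = -2) = -5 (attained at k = 0)
  C[2][1] = min over k of (A[2][0] + B[0][1] = 0 + 4 = 4, A[2][1] + B[1][1] = 4 + 7 = 11, A[2][2] + B[2][1] = 1 + -3 = -2) = -2 (attained at k = 2)
  C[2][2] = min over k of (A[2][0] + B[0][2] = 0 + -1 = -1, A[2][1] + B[1][2] = 4 + 9 = 13, A[2][2] + B[2][2] = 1 + -2 = -1) = -1 (attained at k = 0)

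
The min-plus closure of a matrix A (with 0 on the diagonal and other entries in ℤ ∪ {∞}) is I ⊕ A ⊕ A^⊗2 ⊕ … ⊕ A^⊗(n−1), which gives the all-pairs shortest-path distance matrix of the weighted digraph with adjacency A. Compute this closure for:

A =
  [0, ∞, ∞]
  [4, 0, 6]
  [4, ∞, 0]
Closure =
  [0, ∞, ∞]
  [4, 0, 6]
  [4, ∞, 0]

This is the Floyd-Warshall all-pairs shortest-path computation. For each intermediate vertex k = 0, 1, …, 2, update dist[i][j] ← min(dist[i][j], dist[i][k] + dist[k][j]). The final matrix gives, for each (i, j), the minimum total weight of any directed path from i to j (possibly empty when i = j).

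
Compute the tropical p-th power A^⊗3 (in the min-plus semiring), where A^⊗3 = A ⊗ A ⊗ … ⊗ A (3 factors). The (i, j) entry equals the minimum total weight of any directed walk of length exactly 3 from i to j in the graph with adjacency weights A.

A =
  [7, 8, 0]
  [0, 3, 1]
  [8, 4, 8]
A^⊗3 =
  [4, 7, 5]
  [5, 4, 3]
  [7, 9, 4]

Each entry (A^⊗3)_ij equals the minimum over all length-3 walks i = v_0 → v_1 → … → v_3 = j of Σ_t A[v_t][v_{t+1}]. For example, for (i, j) = (0, 2) we minimise over 9 possible intermediate vertex sequences; the minimum is 5, attained along the walk 0 → 2 → 1 → 2.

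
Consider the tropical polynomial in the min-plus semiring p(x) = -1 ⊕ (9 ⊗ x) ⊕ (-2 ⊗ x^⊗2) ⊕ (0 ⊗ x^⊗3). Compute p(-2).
p(-2) = -6

A tropical monomial a ⊗ x^⊗i evaluates to a + i · x. Evaluating each term at x = -2:
  Term 0 contributes -1 + 0 · -2 = -1
  Term 1 contributes 9 + 1 · -2 = 7
  Term 2 contributes -2 + 2 · -2 = -6
  Term 3 contributes 0 + 3 · -2 = -6
p(-2) = ⊕ of these = min[-1, 7, -6, -6] = -6.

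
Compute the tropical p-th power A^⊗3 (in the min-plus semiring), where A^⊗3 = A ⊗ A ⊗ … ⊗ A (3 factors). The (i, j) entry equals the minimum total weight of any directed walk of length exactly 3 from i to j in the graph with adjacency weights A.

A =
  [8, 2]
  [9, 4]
A^⊗3 =
  [15, 10]
  [17, 12]

Each entry (A^⊗3)_ij equals the minimum over all length-3 walks i = v_0 → v_1 → … → v_3 = j of Σ_t A[v_t][v_{t+1}]. For example, for (i, j) = (0, 1) we minimise over 4 possible intermediate vertex sequences; the minimum is 10, attained along the walk 0 → 1 → 1 → 1.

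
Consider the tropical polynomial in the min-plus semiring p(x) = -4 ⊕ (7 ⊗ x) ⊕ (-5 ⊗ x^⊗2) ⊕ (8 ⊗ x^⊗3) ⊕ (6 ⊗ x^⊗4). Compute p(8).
p(8) = -4

A tropical monomial a ⊗ x^⊗i evaluates to a + i · x. Evaluating each term at x = 8:
  Term 0 contributes -4 + 0 · 8 = -4
  Term 1 contributes 7 + 1 · 8 = 15
  Term 2 contributes -5 + 2 · 8 = 11
  Term 3 contributes 8 + 3 · 8 = 32
  Term 4 contributes 6 + 4 · 8 = 38
p(8) = ⊕ of these = min[-4, 15, 11, 32, 38] = -4.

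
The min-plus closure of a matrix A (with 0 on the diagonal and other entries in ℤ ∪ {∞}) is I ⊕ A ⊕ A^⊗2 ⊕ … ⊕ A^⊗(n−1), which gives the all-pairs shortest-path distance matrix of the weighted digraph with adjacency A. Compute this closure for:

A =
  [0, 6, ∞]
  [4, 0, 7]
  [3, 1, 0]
Closure =
  [0, 6, 13]
  [4, 0, 7]
  [3, 1, 0]

This is the Floyd-Warshall all-pairs shortest-path computation. For each intermediate vertex k = 0, 1, …, 2, update dist[i][j] ← min(dist[i][j], dist[i][k] + dist[k][j]). The final matrix gives, for each (i, j), the minimum total weight of any directed path from i to j (possibly empty when i = j).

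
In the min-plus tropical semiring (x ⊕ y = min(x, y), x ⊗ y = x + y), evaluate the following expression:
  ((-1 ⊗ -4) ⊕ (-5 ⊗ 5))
((-1 ⊗ -4) ⊕ (-5 ⊗ 5)) = -5

Expand innermost to outermost. Recall ⊕ takes the minimum of its arguments and ⊗ takes their sum. Working out the expression ((-1 ⊗ -4) ⊕ (-5 ⊗ 5)) gives -5.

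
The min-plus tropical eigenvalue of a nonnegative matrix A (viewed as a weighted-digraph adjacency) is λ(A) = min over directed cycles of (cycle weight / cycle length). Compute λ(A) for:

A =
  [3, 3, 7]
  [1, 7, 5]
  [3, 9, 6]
λ(A) = 2

Enumerate directed cycles and compute their means (weight / length). Sample:
  cycle 0 → 0: weight = 3, length = 1, mean = 3/1 ≈ 3.000
  cycle 1 → 1: weight = 7, length = 1, mean = 7/1 ≈ 7.000
  cycle 2 → 2: weight = 6, length = 1, mean = 6/1 ≈ 6.000
  cycle 0 → 1 → 0: weight = 4, length = 2, mean = 4/2 ≈ 2.000
  cycle 0 → 2 → 0: weight = 10, length = 2, mean = 10/2 ≈ 5.000
  cycle 1 → 0 → 1: weight = 4, length = 2, mean = 4/2 ≈ 2.000
Minimum mean = 2.000, attained e.g. along the cycle 0 → 1 → 0 with weight 4 and length 2. So λ(A) = 4/2 = 2.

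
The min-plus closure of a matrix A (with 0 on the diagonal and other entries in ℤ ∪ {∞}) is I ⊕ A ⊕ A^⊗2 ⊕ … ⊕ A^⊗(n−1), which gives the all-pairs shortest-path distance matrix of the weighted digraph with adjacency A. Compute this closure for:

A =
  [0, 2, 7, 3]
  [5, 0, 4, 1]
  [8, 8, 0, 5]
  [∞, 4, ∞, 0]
Closure =
  [0, 2, 6, 3]
  [5, 0, 4, 1]
  [8, 8, 0, 5]
  [9, 4, 8, 0]

This is the Floyd-Warshall all-pairs shortest-path computation. For each intermediate vertex k = 0, 1, …, 3, update dist[i][j] ← min(dist[i][j], dist[i][k] + dist[k][j]). The final matrix gives, for each (i, j), the minimum total weight of any directed path from i to j (possibly empty when i = j).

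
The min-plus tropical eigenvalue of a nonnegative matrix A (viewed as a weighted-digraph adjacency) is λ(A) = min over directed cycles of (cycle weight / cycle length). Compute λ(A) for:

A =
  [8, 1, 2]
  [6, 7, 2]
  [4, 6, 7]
λ(A) = 7/3

Enumerate directed cycles and compute their means (weight / length). Sample:
  cycle 0 → 0: weight = 8, length = 1, mean = 8/1 ≈ 8.000
  cycle 1 → 1: weight = 7, length = 1, mean = 7/1 ≈ 7.000
  cycle 2 → 2: weight = 7, length = 1, mean = 7/1 ≈ 7.000
  cycle 0 → 1 → 0: weight = 7, length = 2, mean = 7/2 ≈ 3.500
  cycle 0 → 2 → 0: weight = 6, length = 2, mean = 6/2 ≈ 3.000
  cycle 1 → 0 → 1: weight = 7, length = 2, mean = 7/2 ≈ 3.500
Minimum mean = 2.333, attained e.g. along the cycle 0 → 1 → 2 → 0 with weight 7 and length 3. So λ(A) = 7/3 = 7/3.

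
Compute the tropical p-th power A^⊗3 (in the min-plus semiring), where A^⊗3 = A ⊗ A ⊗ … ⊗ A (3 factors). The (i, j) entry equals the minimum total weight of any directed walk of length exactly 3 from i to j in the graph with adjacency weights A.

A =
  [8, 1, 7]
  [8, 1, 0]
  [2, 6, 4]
A^⊗3 =
  [3, 3, 2]
  [3, 3, 2]
  [8, 4, 3]

Each entry (A^⊗3)_ij equals the minimum over all length-3 walks i = v_0 → v_1 → … → v_3 = j of Σ_t A[v_t][v_{t+1}]. For example, for (i, j) = (0, 2) we minimise over 9 possible intermediate vertex sequences; the minimum is 2, attained along the walk 0 → 1 → 1 → 2.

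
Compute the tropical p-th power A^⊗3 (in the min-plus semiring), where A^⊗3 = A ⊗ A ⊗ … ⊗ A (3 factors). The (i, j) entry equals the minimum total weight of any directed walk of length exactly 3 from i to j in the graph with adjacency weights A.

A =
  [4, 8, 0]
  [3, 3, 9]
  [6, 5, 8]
A^⊗3 =
  [8, 8, 6]
  [9, 8, 6]
  [11, 11, 8]

Each entry (A^⊗3)_ij equals the minimum over all length-3 walks i = v_0 → v_1 → … → v_3 = j of Σ_t A[v_t][v_{t+1}]. For example, for (i, j) = (0, 2) we minimise over 9 possible intermediate vertex sequences; the minimum is 6, attained along the walk 0 → 2 → 0 → 2.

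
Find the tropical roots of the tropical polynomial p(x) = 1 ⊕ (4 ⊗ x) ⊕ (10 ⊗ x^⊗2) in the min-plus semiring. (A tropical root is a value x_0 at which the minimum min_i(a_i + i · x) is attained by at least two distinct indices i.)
Roots: {-6, -3}

Each tropical root is a break point of the lower envelope of the lines y = a_i + i · x (there are 3 lines, with slopes 0, 1, ..., 2). Only the lines that attain the minimum somewhere contribute to roots; other lines are dominated. Here the surviving (envelope) indices are i = 2, i = 1, i = 0.
Intersections between consecutive envelope lines give the roots: for adjacent envelope indices i < j the intersection is x = (a_i − a_j) / (j − i). Reading off the sorted break points: {-6, -3}.
Verification: at each break x_0, at least two indices attain the minimum of min_i(a_i + i · x_0).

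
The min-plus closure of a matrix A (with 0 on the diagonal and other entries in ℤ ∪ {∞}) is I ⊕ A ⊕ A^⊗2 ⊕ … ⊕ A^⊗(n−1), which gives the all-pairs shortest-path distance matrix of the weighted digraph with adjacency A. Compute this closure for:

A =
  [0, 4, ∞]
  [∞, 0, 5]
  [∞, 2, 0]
Closure =
  [0, 4, 9]
  [∞, 0, 5]
  [∞, 2, 0]

This is the Floyd-Warshall all-pairs shortest-path computation. For each intermediate vertex k = 0, 1, …, 2, update dist[i][j] ← min(dist[i][j], dist[i][k] + dist[k][j]). The final matrix gives, for each (i, j), the minimum total weight of any directed path from i to j (possibly empty when i = j).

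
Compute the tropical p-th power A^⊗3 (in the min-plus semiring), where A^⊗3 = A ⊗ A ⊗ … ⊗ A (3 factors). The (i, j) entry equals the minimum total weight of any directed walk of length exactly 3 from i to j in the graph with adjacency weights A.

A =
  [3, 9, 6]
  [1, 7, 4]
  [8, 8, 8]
A^⊗3 =
  [9, 15, 12]
  [7, 13, 10]
  [12, 18, 15]

Each entry (A^⊗3)_ij equals the minimum over all length-3 walks i = v_0 → v_1 → … → v_3 = j of Σ_t A[v_t][v_{t+1}]. For example, for (i, j) = (0, 2) we minimise over 9 possible intermediate vertex sequences; the minimum is 12, attained along the walk 0 → 0 → 0 → 2.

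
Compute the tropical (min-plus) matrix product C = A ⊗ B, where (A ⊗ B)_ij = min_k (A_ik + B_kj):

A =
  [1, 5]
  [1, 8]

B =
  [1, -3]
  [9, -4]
A ⊗ B =
  [2, -2]
  [2, -2]

Apply the min-plus product entry-by-entry:
  C[0][0] = min over k of (A[0][0] + B[0][0] = 1 + 1 = 2, A[0][1] + B[1][0] = 5 + 9 = 14) = 2 (attained at k = 0)
  C[0][1] = min over k of (A[0][0] + B[0][1] = 1 + -3 = -2, A[0][1] + B[1][1] = 5 + -4 = 1) = -2 (attained at k = 0)
  C[1][0] = min over k of (A[1][0] + B[0][0] = 1 + 1 = 2, A[1][1] + B[1][0] = 8 + 9 = 17) = 2 (attained at k = 0)
  C[1][1] = min over k of (A[1][0] + B[0][1] = 1 + -3 = -2, A[1][1] + B[1][1] = 8 + -4 = 4) = -2 (attained at k = 0)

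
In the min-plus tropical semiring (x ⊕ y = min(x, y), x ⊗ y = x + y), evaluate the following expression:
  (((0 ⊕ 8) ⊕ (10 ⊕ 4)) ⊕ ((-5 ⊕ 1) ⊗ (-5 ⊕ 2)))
(((0 ⊕ 8) ⊕ (10 ⊕ 4)) ⊕ ((-5 ⊕ 1) ⊗ (-5 ⊕ 2))) = -10

Expand innermost to outermost. Recall ⊕ takes the minimum of its arguments and ⊗ takes their sum. Working out the expression (((0 ⊕ 8) ⊕ (10 ⊕ 4)) ⊕ ((-5 ⊕ 1) ⊗ (-5 ⊕ 2))) gives -10.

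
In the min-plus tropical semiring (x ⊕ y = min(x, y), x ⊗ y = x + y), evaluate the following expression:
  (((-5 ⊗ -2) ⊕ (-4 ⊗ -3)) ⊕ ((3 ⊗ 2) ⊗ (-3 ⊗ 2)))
(((-5 ⊗ -2) ⊕ (-4 ⊗ -3)) ⊕ ((3 ⊗ 2) ⊗ (-3 ⊗ 2))) = -7

Expand innermost to outermost. Recall ⊕ takes the minimum of its arguments and ⊗ takes their sum. Working out the expression (((-5 ⊗ -2) ⊕ (-4 ⊗ -3)) ⊕ ((3 ⊗ 2) ⊗ (-3 ⊗ 2))) gives -7.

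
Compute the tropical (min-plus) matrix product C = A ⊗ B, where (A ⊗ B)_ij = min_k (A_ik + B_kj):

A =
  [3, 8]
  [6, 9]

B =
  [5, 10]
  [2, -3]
A ⊗ B =
  [8, 5]
  [11, 6]

Apply the min-plus product entry-by-entry:
  C[0][0] = min over k of (A[0][0] + B[0][0] = 3 + 5 = 8, A[0][1] + B[1][0] = 8 + 2 = 10) = 8 (attained at k = 0)
  C[0][1] = min over k of (A[0][0] + B[0][1] = 3 + 10 = 13, A[0][1] + B[1][1] = 8 + -3 = 5) = 5 (attained at k = 1)
  C[1][0] = min over k of (A[1][0] + B[0][0] = 6 + 5 = 11, A[1][1] + B[1][0] = 9 + 2 = 11) = 11 (attained at k = 0)
  C[1][1] = min over k of (A[1][0] + B[0][1] = 6 + 10 = 16, A[1][1] + B[1][1] = 9 + -3 = 6) = 6 (attained at k = 1)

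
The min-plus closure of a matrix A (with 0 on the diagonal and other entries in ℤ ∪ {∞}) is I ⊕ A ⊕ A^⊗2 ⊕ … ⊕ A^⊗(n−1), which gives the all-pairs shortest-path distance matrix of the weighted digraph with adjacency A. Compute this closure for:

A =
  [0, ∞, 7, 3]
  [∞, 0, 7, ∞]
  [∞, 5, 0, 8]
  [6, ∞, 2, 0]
Closure =
  [0, 10, 5, 3]
  [21, 0, 7, 15]
  [14, 5, 0, 8]
  [6, 7, 2, 0]

This is the Floyd-Warshall all-pairs shortest-path computation. For each intermediate vertex k = 0, 1, …, 3, update dist[i][j] ← min(dist[i][j], dist[i][k] + dist[k][j]). The final matrix gives, for each (i, j), the minimum total weight of any directed path from i to j (possibly empty when i = j).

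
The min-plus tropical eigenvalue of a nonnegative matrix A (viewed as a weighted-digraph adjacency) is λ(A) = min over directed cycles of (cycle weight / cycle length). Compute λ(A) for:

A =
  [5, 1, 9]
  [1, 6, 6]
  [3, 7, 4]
λ(A) = 1

Enumerate directed cycles and compute their means (weight / length). Sample:
  cycle 0 → 0: weight = 5, length = 1, mean = 5/1 ≈ 5.000
  cycle 1 → 1: weight = 6, length = 1, mean = 6/1 ≈ 6.000
  cycle 2 → 2: weight = 4, length = 1, mean = 4/1 ≈ 4.000
  cycle 0 → 1 → 0: weight = 2, length = 2, mean = 2/2 ≈ 1.000
  cycle 0 → 2 → 0: weight = 12, length = 2, mean = 12/2 ≈ 6.000
  cycle 1 → 0 → 1: weight = 2, length = 2, mean = 2/2 ≈ 1.000
Minimum mean = 1.000, attained e.g. along the cycle 0 → 1 → 0 with weight 2 and length 2. So λ(A) = 2/2 = 1.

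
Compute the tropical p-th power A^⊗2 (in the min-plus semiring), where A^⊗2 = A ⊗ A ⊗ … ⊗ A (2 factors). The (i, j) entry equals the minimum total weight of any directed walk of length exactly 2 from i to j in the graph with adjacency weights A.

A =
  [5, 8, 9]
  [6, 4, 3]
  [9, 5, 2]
A^⊗2 =
  [10, 12, 11]
  [10, 8, 5]
  [11, 7, 4]

Each entry (A^⊗2)_ij equals the minimum over all length-2 walks i = v_0 → v_1 → … → v_2 = j of Σ_t A[v_t][v_{t+1}]. For example, for (i, j) = (0, 2) we minimise over 3 possible intermediate vertex sequences; the minimum is 11, attained along the walk 0 → 1 → 2.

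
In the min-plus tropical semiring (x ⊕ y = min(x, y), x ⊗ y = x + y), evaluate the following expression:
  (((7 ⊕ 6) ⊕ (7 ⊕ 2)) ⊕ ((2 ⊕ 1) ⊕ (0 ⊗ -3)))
(((7 ⊕ 6) ⊕ (7 ⊕ 2)) ⊕ ((2 ⊕ 1) ⊕ (0 ⊗ -3))) = -3

Expand innermost to outermost. Recall ⊕ takes the minimum of its arguments and ⊗ takes their sum. Working out the expression (((7 ⊕ 6) ⊕ (7 ⊕ 2)) ⊕ ((2 ⊕ 1) ⊕ (0 ⊗ -3))) gives -3.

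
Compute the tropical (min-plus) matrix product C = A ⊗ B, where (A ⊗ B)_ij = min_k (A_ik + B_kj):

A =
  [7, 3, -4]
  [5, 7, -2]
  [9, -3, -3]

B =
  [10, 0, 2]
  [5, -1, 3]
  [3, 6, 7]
A ⊗ B =
  [-1, 2, 3]
  [1, 4, 5]
  [0, -4, 0]

Apply the min-plus product entry-by-entry:
  C[0][0] = min over k of (A[0][0] + B[0][0] = 7 + 10 = 17, A[0][1] + B[1][0] = 3 + 5 = 8, A[0][2] + B[2][0] = -4 + 3 = -1) = -1 (attained at k = 2)
  C[0][1] = min over k of (A[0][0] + B[0][1] = 7 + 0 = 7, A[0][1] + B[1][1] = 3 + -1 = 2, A[0][2] + B[2][1] = -4 + 6 = 2) = 2 (attained at k = 1)
  C[0][2] = min over k of (A[0][0] + B[0][2] = 7 + 2 = 9, A[0][1] + B[1][2] = 3 + 3 = 6, A[0][2] + B[2][2] = -4 + 7 = 3) = 3 (attained at k = 2)
  C[1][0] = min over k of (A[1][0] + B[0][0] = 5 + 10 = 15, A[1][1] + B[1][0] = 7 + 5 = 12, A[1][2] + B[2][0] = -2 + 3 = 1) = 1 (attained at k = 2)
  C[1][1] = min over k of (A[1][0] + B[0][1] = 5 + 0 = 5, A[1][1] + B[1][1] = 7 + -1 = 6, A[1][2] + B[2][1] = -2 + 6 = 4) = 4 (attained at k = 2)
  C[1][2] = min over k of (A[1][0] + B[0][2] = 5 + 2 = 7, A[1][1] + B[1][2] = 7 + 3 = 10, A[1][2] + B[2][2] = -2 + 7 = 5) = 5 (attained at k = 2)
  C[2][0] = min over k of (A[2][0] + B[0][0] = 9 + 10 = 19, A[2][1] + B[1][0] = -3 + 5 = 2, A[2][2] + B[2][0] = -3 + 3 = 0) = 0 (attained at k = 2)
  C[2][1] = min over k of (A[2][0] + B[0][1] = 9 + 0 = 9, A[2][1] + B[1][1] = -3 + -1 = -4, A[2][2] + B[2][1] = -3 + 6 = 3) = -4 (attained at k = 1)
  C[2][2] = min over k of (A[2][0] + B[0][2] = 9 + 2 = 11, A[2][1] + B[1][2] = -3 + 3 = 0, A[2][2] + B[2][2] = -3 + 7 = 4) = 0 (attained at k = 1)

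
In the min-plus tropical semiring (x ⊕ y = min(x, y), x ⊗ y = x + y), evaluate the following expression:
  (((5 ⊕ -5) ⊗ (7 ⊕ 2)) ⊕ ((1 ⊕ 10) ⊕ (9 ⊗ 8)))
(((5 ⊕ -5) ⊗ (7 ⊕ 2)) ⊕ ((1 ⊕ 10) ⊕ (9 ⊗ 8))) = -3

Expand innermost to outermost. Recall ⊕ takes the minimum of its arguments and ⊗ takes their sum. Working out the expression (((5 ⊕ -5) ⊗ (7 ⊕ 2)) ⊕ ((1 ⊕ 10) ⊕ (9 ⊗ 8))) gives -3.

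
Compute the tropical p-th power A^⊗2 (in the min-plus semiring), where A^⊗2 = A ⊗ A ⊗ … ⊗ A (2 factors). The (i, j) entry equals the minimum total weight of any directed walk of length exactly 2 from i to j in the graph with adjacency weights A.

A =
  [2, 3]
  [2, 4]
A^⊗2 =
  [4, 5]
  [4, 5]

Each entry (A^⊗2)_ij equals the minimum over all length-2 walks i = v_0 → v_1 → … → v_2 = j of Σ_t A[v_t][v_{t+1}]. For example, for (i, j) = (0, 1) we minimise over 2 possible intermediate vertex sequences; the minimum is 5, attained along the walk 0 → 0 → 1.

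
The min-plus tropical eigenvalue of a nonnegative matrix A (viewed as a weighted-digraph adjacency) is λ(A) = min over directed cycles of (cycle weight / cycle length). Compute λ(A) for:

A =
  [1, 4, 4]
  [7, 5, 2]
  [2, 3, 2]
λ(A) = 1

Enumerate directed cycles and compute their means (weight / length). Sample:
  cycle 0 → 0: weight = 1, length = 1, mean = 1/1 ≈ 1.000
  cycle 1 → 1: weight = 5, length = 1, mean = 5/1 ≈ 5.000
  cycle 2 → 2: weight = 2, length = 1, mean = 2/1 ≈ 2.000
  cycle 0 → 1 → 0: weight = 11, length = 2, mean = 11/2 ≈ 5.500
  cycle 0 → 2 → 0: weight = 6, length = 2, mean = 6/2 ≈ 3.000
  cycle 1 → 0 → 1: weight = 11, length = 2, mean = 11/2 ≈ 5.500
Minimum mean = 1.000, attained e.g. along the cycle 0 → 0 with weight 1 and length 1. So λ(A) = 1/1 = 1.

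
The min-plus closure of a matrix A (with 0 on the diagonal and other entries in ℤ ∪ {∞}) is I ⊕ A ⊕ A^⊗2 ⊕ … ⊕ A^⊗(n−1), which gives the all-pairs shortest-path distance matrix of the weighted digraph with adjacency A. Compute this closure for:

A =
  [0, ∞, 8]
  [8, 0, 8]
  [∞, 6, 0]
Closure =
  [0, 14, 8]
  [8, 0, 8]
  [14, 6, 0]

This is the Floyd-Warshall all-pairs shortest-path computation. For each intermediate vertex k = 0, 1, …, 2, update dist[i][j] ← min(dist[i][j], dist[i][k] + dist[k][j]). The final matrix gives, for each (i, j), the minimum total weight of any directed path from i to j (possibly empty when i = j).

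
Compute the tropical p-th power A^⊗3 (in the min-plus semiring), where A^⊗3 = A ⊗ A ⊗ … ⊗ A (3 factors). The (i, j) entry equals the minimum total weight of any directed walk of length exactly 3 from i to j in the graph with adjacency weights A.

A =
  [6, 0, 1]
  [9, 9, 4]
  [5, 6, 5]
A^⊗3 =
  [9, 6, 7]
  [14, 9, 10]
  [11, 10, 9]

Each entry (A^⊗3)_ij equals the minimum over all length-3 walks i = v_0 → v_1 → … → v_3 = j of Σ_t A[v_t][v_{t+1}]. For example, for (i, j) = (0, 2) we minimise over 9 possible intermediate vertex sequences; the minimum is 7, attained along the walk 0 → 2 → 0 → 2.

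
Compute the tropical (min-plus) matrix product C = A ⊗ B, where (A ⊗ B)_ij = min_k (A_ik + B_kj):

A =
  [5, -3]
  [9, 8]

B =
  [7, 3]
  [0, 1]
A ⊗ B =
  [-3, -2]
  [8, 9]

Apply the min-plus product entry-by-entry:
  C[0][0] = min over k of (A[0][0] + B[0][0] = 5 + 7 = 12, A[0][1] + B[1][0] = -3 + 0 = -3) = -3 (attained at k = 1)
  C[0][1] = min over k of (A[0][0] + B[0][1] = 5 + 3 = 8, A[0][1] + B[1][1] = -3 + 1 = -2) = -2 (attained at k = 1)
  C[1][0] = min over k of (A[1][0] + B[0][0] = 9 + 7 = 16, A[1][1] + B[1][0] = 8 + 0 = 8) = 8 (attained at k = 1)
  C[1][1] = min over k of (A[1][0] + B[0][1] = 9 + 3 = 12, A[1][1] + B[1][1] = 8 + 1 = 9) = 9 (attained at k = 1)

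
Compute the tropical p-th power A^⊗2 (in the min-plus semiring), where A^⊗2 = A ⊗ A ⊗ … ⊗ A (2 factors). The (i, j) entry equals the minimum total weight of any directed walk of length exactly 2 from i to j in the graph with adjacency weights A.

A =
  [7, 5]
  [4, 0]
A^⊗2 =
  [9, 5]
  [4, 0]

Each entry (A^⊗2)_ij equals the minimum over all length-2 walks i = v_0 → v_1 → … → v_2 = j of Σ_t A[v_t][v_{t+1}]. For example, for (i, j) = (0, 1) we minimise over 2 possible intermediate vertex sequences; the minimum is 5, attained along the walk 0 → 1 → 1.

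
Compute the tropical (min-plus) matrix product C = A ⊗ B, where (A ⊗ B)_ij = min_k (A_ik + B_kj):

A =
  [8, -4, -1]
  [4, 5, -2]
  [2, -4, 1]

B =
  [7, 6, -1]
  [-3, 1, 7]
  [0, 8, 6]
A ⊗ B =
  [-7, -3, 3]
  [-2, 6, 3]
  [-7, -3, 1]

Apply the min-plus product entry-by-entry:
  C[0][0] = min over k of (A[0][0] + B[0][0] = 8 + 7 = 15, A[0][1] + B[1][0] = -4 + -3 = -7, A[0][2] + B[2][0] = -1 + 0 = -1) = -7 (attained at k = 1)
  C[0][1] = min over k of (A[0][0] + B[0][1] = 8 + 6 = 14, A[0][1] + B[1][1] = -4 + 1 = -3, A[0][2] + B[2][1] = -1 + 8 = 7) = -3 (attained at k = 1)
  C[0][2] = min over k of (A[0][0] + B[0][2] = 8 + -1 = 7, A[0][1] + B[1][2] = -4 + 7 = 3, A[0][2] + B[2][2] = -1 + 6 = 5) = 3 (attained at k = 1)
  C[1][0] = min over k of (A[1][0] + B[0][0] = 4 + 7 = 11, A[1][1] + B[1][0] = 5 + -3 = 2, A[1][2] + B[2][0] = -2 + 0 = -2) = -2 (attained at k = 2)
  C[1][1] = min over k of (A[1][0] + B[0][1] = 4 + 6 = 10, A[1][1] + B[1][1] = 5 + 1 = 6, A[1][2] + B[2][1] = -2 + 8 = 6) = 6 (attained at k = 1)
  C[1][2] = min over k of (A[1][0] + B[0][2] = 4 + -1 = 3, A[1][1] + B[1][2] = 5 + 7 = 12, A[1][2] + B[2][2] = -2 + 6 = 4) = 3 (attained at k = 0)
  C[2][0] = min over k of (A[2][0] + B[0][0] = 2 + 7 = 9, A[2][1] + B[1][0] = -4 + -3 = -7, A[2][2] + B[2][0] = 1 + 0 = 1) = -7 (attained at k = 1)
  C[2][1] = min over k of (A[2][0] + B[0][1] = 2 + 6 = 8, A[2][1] + B[1][1] = -4 + 1 = -3, A[2][2] + B[2][1] = 1 + 8 = 9) = -3 (attained at k = 1)
  C[2][2] = min over k of (A[2][0] + B[0][2] = 2 + -1 = 1, A[2][1] + B[1][2] = -4 + 7 = 3, A[2][2] + B[2][2] = 1 + 6 = 7) = 1 (attained at k = 0)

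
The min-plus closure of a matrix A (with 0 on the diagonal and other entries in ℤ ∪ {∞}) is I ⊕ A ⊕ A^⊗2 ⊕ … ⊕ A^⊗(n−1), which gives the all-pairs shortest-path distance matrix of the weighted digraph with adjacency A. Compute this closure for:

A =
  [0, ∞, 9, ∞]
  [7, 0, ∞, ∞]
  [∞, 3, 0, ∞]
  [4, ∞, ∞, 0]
Closure =
  [0, 12, 9, ∞]
  [7, 0, 16, ∞]
  [10, 3, 0, ∞]
  [4, 16, 13, 0]

This is the Floyd-Warshall all-pairs shortest-path computation. For each intermediate vertex k = 0, 1, …, 3, update dist[i][j] ← min(dist[i][j], dist[i][k] + dist[k][j]). The final matrix gives, for each (i, j), the minimum total weight of any directed path from i to j (possibly empty when i = j).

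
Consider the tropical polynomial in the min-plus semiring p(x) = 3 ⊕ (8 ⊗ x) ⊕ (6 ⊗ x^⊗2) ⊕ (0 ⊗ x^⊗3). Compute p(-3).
p(-3) = -9

A tropical monomial a ⊗ x^⊗i evaluates to a + i · x. Evaluating each term at x = -3:
  Term 0 contributes 3 + 0 · -3 = 3
  Term 1 contributes 8 + 1 · -3 = 5
  Term 2 contributes 6 + 2 · -3 = 0
  Term 3 contributes 0 + 3 · -3 = -9
p(-3) = ⊕ of these = min[3, 5, 0, -9] = -9.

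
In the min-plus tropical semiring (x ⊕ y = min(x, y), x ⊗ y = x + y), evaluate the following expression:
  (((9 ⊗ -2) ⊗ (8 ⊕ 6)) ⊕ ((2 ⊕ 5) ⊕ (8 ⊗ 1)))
(((9 ⊗ -2) ⊗ (8 ⊕ 6)) ⊕ ((2 ⊕ 5) ⊕ (8 ⊗ 1))) = 2

Expand innermost to outermost. Recall ⊕ takes the minimum of its arguments and ⊗ takes their sum. Working out the expression (((9 ⊗ -2) ⊗ (8 ⊕ 6)) ⊕ ((2 ⊕ 5) ⊕ (8 ⊗ 1))) gives 2.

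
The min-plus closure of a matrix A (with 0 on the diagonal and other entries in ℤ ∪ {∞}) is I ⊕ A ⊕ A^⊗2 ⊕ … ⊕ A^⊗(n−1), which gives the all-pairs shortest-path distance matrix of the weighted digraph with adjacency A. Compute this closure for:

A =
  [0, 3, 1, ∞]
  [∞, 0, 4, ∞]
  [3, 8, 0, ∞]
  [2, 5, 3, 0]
Closure =
  [0, 3, 1, ∞]
  [7, 0, 4, ∞]
  [3, 6, 0, ∞]
  [2, 5, 3, 0]

This is the Floyd-Warshall all-pairs shortest-path computation. For each intermediate vertex k = 0, 1, …, 3, update dist[i][j] ← min(dist[i][j], dist[i][k] + dist[k][j]). The final matrix gives, for each (i, j), the minimum total weight of any directed path from i to j (possibly empty when i = j).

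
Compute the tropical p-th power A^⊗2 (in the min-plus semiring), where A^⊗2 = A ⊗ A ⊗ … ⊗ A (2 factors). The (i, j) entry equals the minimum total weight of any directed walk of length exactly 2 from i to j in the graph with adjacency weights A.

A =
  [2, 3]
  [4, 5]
A^⊗2 =
  [4, 5]
  [6, 7]

Each entry (A^⊗2)_ij equals the minimum over all length-2 walks i = v_0 → v_1 → … → v_2 = j of Σ_t A[v_t][v_{t+1}]. For example, for (i, j) = (0, 1) we minimise over 2 possible intermediate vertex sequences; the minimum is 5, attained along the walk 0 → 0 → 1.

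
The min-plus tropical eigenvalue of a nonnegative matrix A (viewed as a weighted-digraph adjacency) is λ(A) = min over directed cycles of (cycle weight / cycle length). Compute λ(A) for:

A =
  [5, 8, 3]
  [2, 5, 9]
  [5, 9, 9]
λ(A) = 4

Enumerate directed cycles and compute their means (weight / length). Sample:
  cycle 0 → 0: weight = 5, length = 1, mean = 5/1 ≈ 5.000
  cycle 1 → 1: weight = 5, length = 1, mean = 5/1 ≈ 5.000
  cycle 2 → 2: weight = 9, length = 1, mean = 9/1 ≈ 9.000
  cycle 0 → 1 → 0: weight = 10, length = 2, mean = 10/2 ≈ 5.000
  cycle 0 → 2 → 0: weight = 8, length = 2, mean = 8/2 ≈ 4.000
  cycle 1 → 0 → 1: weight = 10, length = 2, mean = 10/2 ≈ 5.000
Minimum mean = 4.000, attained e.g. along the cycle 0 → 2 → 0 with weight 8 and length 2. So λ(A) = 8/2 = 4.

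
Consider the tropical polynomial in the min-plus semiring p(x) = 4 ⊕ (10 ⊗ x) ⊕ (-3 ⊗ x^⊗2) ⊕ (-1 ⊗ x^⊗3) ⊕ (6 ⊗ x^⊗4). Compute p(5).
p(5) = 4

A tropical monomial a ⊗ x^⊗i evaluates to a + i · x. Evaluating each term at x = 5:
  Term 0 contributes 4 + 0 · 5 = 4
  Term 1 contributes 10 + 1 · 5 = 15
  Term 2 contributes -3 + 2 · 5 = 7
  Term 3 contributes -1 + 3 · 5 = 14
  Term 4 contributes 6 + 4 · 5 = 26
p(5) = ⊕ of these = min[4, 15, 7, 14, 26] = 4.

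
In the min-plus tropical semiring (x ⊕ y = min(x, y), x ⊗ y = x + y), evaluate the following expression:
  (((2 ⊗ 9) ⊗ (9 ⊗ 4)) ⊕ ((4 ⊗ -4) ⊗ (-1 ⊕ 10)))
(((2 ⊗ 9) ⊗ (9 ⊗ 4)) ⊕ ((4 ⊗ -4) ⊗ (-1 ⊕ 10))) = -1

Expand innermost to outermost. Recall ⊕ takes the minimum of its arguments and ⊗ takes their sum. Working out the expression (((2 ⊗ 9) ⊗ (9 ⊗ 4)) ⊕ ((4 ⊗ -4) ⊗ (-1 ⊕ 10))) gives -1.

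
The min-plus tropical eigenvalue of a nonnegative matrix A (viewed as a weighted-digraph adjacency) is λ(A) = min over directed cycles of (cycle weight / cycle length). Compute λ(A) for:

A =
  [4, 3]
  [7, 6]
λ(A) = 4

Enumerate directed cycles and compute their means (weight / length). Sample:
  cycle 0 → 0: weight = 4, length = 1, mean = 4/1 ≈ 4.000
  cycle 1 → 1: weight = 6, length = 1, mean = 6/1 ≈ 6.000
  cycle 0 → 1 → 0: weight = 10, length = 2, mean = 10/2 ≈ 5.000
  cycle 1 → 0 → 1: weight = 10, length = 2, mean = 10/2 ≈ 5.000
Minimum mean = 4.000, attained e.g. along the cycle 0 → 0 with weight 4 and length 1. So λ(A) = 4/1 = 4.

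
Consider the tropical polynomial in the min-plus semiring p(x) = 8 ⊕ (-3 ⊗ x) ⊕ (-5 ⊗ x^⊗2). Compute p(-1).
p(-1) = -7

A tropical monomial a ⊗ x^⊗i evaluates to a + i · x. Evaluating each term at x = -1:
  Term 0 contributes 8 + 0 · -1 = 8
  Term 1 contributes -3 + 1 · -1 = -4
  Term 2 contributes -5 + 2 · -1 = -7
p(-1) = ⊕ of these = min[8, -4, -7] = -7.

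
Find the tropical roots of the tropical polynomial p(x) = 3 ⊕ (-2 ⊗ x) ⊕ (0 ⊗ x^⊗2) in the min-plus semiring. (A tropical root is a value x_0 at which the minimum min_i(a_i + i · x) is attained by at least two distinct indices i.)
Roots: {-2, 5}

Each tropical root is a break point of the lower envelope of the lines y = a_i + i · x (there are 3 lines, with slopes 0, 1, ..., 2). Only the lines that attain the minimum somewhere contribute to roots; other lines are dominated. Here the surviving (envelope) indices are i = 2, i = 1, i = 0.
Intersections between consecutive envelope lines give the roots: for adjacent envelope indices i < j the intersection is x = (a_i − a_j) / (j − i). Reading off the sorted break points: {-2, 5}.
Verification: at each break x_0, at least two indices attain the minimum of min_i(a_i + i · x_0).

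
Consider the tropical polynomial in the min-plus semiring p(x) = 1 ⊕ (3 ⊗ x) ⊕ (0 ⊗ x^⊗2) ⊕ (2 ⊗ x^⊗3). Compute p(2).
p(2) = 1

A tropical monomial a ⊗ x^⊗i evaluates to a + i · x. Evaluating each term at x = 2:
  Term 0 contributes 1 + 0 · 2 = 1
  Term 1 contributes 3 + 1 · 2 = 5
  Term 2 contributes 0 + 2 · 2 = 4
  Term 3 contributes 2 + 3 · 2 = 8
p(2) = ⊕ of these = min[1, 5, 4, 8] = 1.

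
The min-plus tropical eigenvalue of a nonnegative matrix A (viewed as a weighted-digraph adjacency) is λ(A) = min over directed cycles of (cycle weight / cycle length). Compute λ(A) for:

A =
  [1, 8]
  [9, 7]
λ(A) = 1

Enumerate directed cycles and compute their means (weight / length). Sample:
  cycle 0 → 0: weight = 1, length = 1, mean = 1/1 ≈ 1.000
  cycle 1 → 1: weight = 7, length = 1, mean = 7/1 ≈ 7.000
  cycle 0 → 1 → 0: weight = 17, length = 2, mean = 17/2 ≈ 8.500
  cycle 1 → 0 → 1: weight = 17, length = 2, mean = 17/2 ≈ 8.500
Minimum mean = 1.000, attained e.g. along the cycle 0 → 0 with weight 1 and length 1. So λ(A) = 1/1 = 1.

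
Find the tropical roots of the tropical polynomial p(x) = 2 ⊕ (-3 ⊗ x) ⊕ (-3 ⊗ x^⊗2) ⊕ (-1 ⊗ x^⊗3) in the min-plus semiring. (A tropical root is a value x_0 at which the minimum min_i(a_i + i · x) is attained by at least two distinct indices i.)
Roots: {-2, 0, 5}

Each tropical root is a break point of the lower envelope of the lines y = a_i + i · x (there are 4 lines, with slopes 0, 1, ..., 3). Only the lines that attain the minimum somewhere contribute to roots; other lines are dominated. Here the surviving (envelope) indices are i = 3, i = 2, i = 1, i = 0.
Intersections between consecutive envelope lines give the roots: for adjacent envelope indices i < j the intersection is x = (a_i − a_j) / (j − i). Reading off the sorted break points: {-2, 0, 5}.
Verification: at each break x_0, at least two indices attain the minimum of min_i(a_i + i · x_0).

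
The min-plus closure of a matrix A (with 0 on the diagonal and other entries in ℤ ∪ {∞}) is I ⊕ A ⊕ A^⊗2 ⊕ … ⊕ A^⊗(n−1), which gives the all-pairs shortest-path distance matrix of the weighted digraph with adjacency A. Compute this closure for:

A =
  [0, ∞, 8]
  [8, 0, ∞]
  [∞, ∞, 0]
Closure =
  [0, ∞, 8]
  [8, 0, 16]
  [∞, ∞, 0]

This is the Floyd-Warshall all-pairs shortest-path computation. For each intermediate vertex k = 0, 1, …, 2, update dist[i][j] ← min(dist[i][j], dist[i][k] + dist[k][j]). The final matrix gives, for each (i, j), the minimum total weight of any directed path from i to j (possibly empty when i = j).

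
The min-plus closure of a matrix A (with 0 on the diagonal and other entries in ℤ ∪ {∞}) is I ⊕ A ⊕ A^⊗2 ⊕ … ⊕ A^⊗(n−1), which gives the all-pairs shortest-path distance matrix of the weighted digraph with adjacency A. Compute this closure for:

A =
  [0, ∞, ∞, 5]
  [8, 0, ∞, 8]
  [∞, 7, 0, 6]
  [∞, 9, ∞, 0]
Closure =
  [0, 14, ∞, 5]
  [8, 0, ∞, 8]
  [15, 7, 0, 6]
  [17, 9, ∞, 0]

This is the Floyd-Warshall all-pairs shortest-path computation. For each intermediate vertex k = 0, 1, …, 3, update dist[i][j] ← min(dist[i][j], dist[i][k] + dist[k][j]). The final matrix gives, for each (i, j), the minimum total weight of any directed path from i to j (possibly empty when i = j).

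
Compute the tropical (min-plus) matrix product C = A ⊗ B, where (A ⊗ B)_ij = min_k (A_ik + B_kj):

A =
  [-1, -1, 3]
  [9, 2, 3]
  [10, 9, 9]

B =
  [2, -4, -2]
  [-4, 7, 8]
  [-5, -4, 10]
A ⊗ B =
  [-5, -5, -3]
  [-2, -1, 7]
  [4, 5, 8]

Apply the min-plus product entry-by-entry:
  C[0][0] = min over k of (A[0][0] + B[0][0] = -1 + 2 = 1, A[0][1] + B[1][0] = -1 + -4 = -5, A[0][2] + B[2][0] = 3 + -5 = -2) = -5 (attained at k = 1)
  C[0][1] = min over k of (A[0][0] + B[0][1] = -1 + -4 = -5, A[0][1] + B[1][1] = -1 + 7 = 6, A[0][2] + B[2][1] = 3 + -4 = -1) = -5 (attained at k = 0)
  C[0][2] = min over k of (A[0][0] + B[0][2] = -1 + -2 = -3, A[0][1] + B[1][2] = -1 + 8 = 7, A[0][2] + B[2][2] = 3 + 10 = 13) = -3 (attained at k = 0)
  C[1][0] = min over k of (A[1][0] + B[0][0] = 9 + 2 = 11, A[1][1] + B[1][0] = 2 + -4 = -2, A[1][2] + B[2][0] = 3 + -5 = -2) = -2 (attained at k = 1)
  C[1][1] = min over k of (A[1][0] + B[0][1] = 9 + -4 = 5, A[1][1] + B[1][1] = 2 + 7 = 9, A[1][2] + B[2][1] = 3 + -4 = -1) = -1 (attained at k = 2)
  C[1][2] = min over k of (A[1][0] + B[0][2] = 9 + -2 = 7, A[1][1] + B[1][2] = 2 + 8 = 10, A[1][2] + B[2][2] = 3 + 10 = 13) = 7 (attained at k = 0)
  C[2][0] = min over k of (A[2][0] + B[0][0] = 10 + 2 = 12, A[2][1] + B[1][0] = 9 + -4 = 5, A[2][2] + B[2][0] = 9 + -5 = 4) = 4 (attained at k = 2)
  C[2][1] = min over k of (A[2][0] + B[0][1] = 10 + -4 = 6, A[2][1] + B[1][1] = 9 + 7 = 16, A[2][2] + B[2][1] = 9 + -4 = 5) = 5 (attained at k = 2)
  C[2][2] = min over k of (A[2][0] + B[0][2] = 10 + -2 = 8, A[2][1] + B[1][2] = 9 + 8 = 17, A[2][2] + B[2][2] = 9 + 10 = 19) = 8 (attained at k = 0)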